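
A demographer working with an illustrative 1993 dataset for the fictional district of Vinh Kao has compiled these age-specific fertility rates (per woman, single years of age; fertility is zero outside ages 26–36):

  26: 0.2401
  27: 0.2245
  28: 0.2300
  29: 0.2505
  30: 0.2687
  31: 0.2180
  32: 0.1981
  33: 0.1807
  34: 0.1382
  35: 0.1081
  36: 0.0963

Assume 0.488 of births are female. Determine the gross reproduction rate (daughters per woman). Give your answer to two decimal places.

Proportion female at birth = 0.488.
Sum of ASFRs = 0.2401 + 0.2245 + 0.2300 + 0.2505 + 0.2687 + 0.2180 + 0.1981 + 0.1807 + 0.1382 + 0.1081 + 0.0963 = 2.1532
TFR = 2.1532
GRR = 0.488 × 2.1532 = 1.05076

1.05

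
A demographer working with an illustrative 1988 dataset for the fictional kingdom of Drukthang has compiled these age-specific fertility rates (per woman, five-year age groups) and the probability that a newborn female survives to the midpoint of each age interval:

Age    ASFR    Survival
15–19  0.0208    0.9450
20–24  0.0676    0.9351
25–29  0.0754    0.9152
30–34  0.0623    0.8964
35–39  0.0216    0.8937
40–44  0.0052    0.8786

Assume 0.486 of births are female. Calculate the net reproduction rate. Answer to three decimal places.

Proportion female at birth = 0.486.
Survival-weighted fertility by age (5·fₓ·Sₓ):
  15–19: 5 × 0.0208 × 0.9450 = 0.09828
  20–24: 5 × 0.0676 × 0.9351 = 0.31606
  25–29: 5 × 0.0754 × 0.9152 = 0.34503
  30–34: 5 × 0.0623 × 0.8964 = 0.27923
  35–39: 5 × 0.0216 × 0.8937 = 0.09652
  40–44: 5 × 0.0052 × 0.8786 = 0.02284
Sum = 1.15796
NRR = 0.486 × 1.15796 = 0.56277

0.563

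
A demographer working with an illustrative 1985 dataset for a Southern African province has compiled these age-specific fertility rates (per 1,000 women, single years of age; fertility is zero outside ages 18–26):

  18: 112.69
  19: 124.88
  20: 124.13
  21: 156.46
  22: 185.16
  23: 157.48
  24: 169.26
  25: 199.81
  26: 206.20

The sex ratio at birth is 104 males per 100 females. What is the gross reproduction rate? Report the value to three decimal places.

Proportion female at birth = 100 / (100 + 104) = 0.49020.
Sum of ASFRs = 112.69 + 124.88 + 124.13 + 156.46 + 185.16 + 157.48 + 169.26 + 199.81 + 206.20 = 1436.07
TFR = 1436.07 / 1000 = 1.43607
GRR = 0.49020 × 1.43607 = 0.70396

0.704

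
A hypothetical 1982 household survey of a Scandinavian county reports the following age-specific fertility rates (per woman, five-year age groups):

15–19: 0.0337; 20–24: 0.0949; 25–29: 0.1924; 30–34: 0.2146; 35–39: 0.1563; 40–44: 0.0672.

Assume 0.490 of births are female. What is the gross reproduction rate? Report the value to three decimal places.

Proportion female at birth = 0.490.
Sum of ASFRs = 0.0337 + 0.0949 + 0.1924 + 0.2146 + 0.1563 + 0.0672 = 0.7591
TFR = 5 × 0.7591 = 3.7955
GRR = 0.490 × 3.7955 = 1.85980

1.860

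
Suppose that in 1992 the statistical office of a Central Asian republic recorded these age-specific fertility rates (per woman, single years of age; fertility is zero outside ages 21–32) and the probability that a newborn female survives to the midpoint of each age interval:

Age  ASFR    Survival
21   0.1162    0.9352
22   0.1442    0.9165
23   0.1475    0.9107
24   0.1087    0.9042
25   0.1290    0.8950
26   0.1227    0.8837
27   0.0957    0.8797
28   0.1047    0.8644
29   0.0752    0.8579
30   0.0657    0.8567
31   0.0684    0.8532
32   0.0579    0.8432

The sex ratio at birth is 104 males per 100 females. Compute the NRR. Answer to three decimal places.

Proportion female at birth = 100 / (100 + 104) = 0.49020.
Survival-weighted fertility by age (1·fₓ·Sₓ):
  21: 1 × 0.1162 × 0.9352 = 0.10867
  22: 1 × 0.1442 × 0.9165 = 0.13216
  23: 1 × 0.1475 × 0.9107 = 0.13433
  24: 1 × 0.1087 × 0.9042 = 0.09829
  25: 1 × 0.1290 × 0.8950 = 0.11546
  26: 1 × 0.1227 × 0.8837 = 0.10843
  27: 1 × 0.0957 × 0.8797 = 0.08419
  28: 1 × 0.1047 × 0.8644 = 0.09050
  29: 1 × 0.0752 × 0.8579 = 0.06451
  30: 1 × 0.0657 × 0.8567 = 0.05629
  31: 1 × 0.0684 × 0.8532 = 0.05836
  32: 1 × 0.0579 × 0.8432 = 0.04882
Sum = 1.10001
NRR = 0.49020 × 1.10001 = 0.53922
NRR < 1, so the cohort does not fully replace itself.

0.539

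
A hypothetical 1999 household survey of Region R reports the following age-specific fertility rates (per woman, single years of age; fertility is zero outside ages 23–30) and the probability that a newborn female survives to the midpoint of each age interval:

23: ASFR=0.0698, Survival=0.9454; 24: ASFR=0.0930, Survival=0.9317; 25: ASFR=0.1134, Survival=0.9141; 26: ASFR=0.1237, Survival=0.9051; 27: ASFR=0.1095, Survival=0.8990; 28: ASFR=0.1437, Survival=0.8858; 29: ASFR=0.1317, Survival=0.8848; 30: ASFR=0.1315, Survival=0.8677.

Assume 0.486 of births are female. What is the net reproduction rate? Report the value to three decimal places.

Proportion female at birth = 0.486.
Per-age-group product (1 × ASFR × survival probability):
  23: 1 × 0.0698 × 0.9454 = 0.06599
  24: 1 × 0.0930 × 0.9317 = 0.08665
  25: 1 × 0.1134 × 0.9141 = 0.10366
  26: 1 × 0.1237 × 0.9051 = 0.11196
  27: 1 × 0.1095 × 0.8990 = 0.09844
  28: 1 × 0.1437 × 0.8858 = 0.12729
  29: 1 × 0.1317 × 0.8848 = 0.11653
  30: 1 × 0.1315 × 0.8677 = 0.11410
Sum = 0.82462
NRR = 0.486 × 0.82462 = 0.40077

0.401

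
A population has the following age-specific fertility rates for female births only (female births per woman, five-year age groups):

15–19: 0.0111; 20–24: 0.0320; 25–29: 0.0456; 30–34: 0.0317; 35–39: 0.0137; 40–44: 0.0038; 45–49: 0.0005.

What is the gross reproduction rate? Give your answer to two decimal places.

0.69

Sum of female ASFRs = 0.0111 + 0.0320 + 0.0456 + 0.0317 + 0.0137 + 0.0038 + 0.0005 = 0.1384
GRR = 5 × 0.1384 = 0.692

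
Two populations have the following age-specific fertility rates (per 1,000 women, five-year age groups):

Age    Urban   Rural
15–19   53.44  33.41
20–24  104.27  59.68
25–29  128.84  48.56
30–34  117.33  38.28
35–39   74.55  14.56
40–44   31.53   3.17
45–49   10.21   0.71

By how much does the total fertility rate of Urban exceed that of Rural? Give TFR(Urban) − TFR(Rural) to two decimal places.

1.61

Urban:
  Sum of ASFRs = 53.44 + 104.27 + 128.84 + 117.33 + 74.55 + 31.53 + 10.21 = 520.17
  TFR = 5 × 520.17 / 1000 = 2.60085
Rural:
  Sum of ASFRs = 33.41 + 59.68 + 48.56 + 38.28 + 14.56 + 3.17 + 0.71 = 198.37
  TFR = 5 × 198.37 / 1000 = 0.99185
Difference = 2.60085 − 0.99185 = 1.609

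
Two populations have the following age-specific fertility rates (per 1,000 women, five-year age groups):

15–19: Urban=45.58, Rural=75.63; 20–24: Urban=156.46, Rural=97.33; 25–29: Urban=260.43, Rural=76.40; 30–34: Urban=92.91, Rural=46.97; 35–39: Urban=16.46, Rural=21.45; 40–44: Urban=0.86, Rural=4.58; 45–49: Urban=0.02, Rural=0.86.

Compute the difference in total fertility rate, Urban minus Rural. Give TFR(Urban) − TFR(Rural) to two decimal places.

1.25

Urban:
  Sum of ASFRs = 45.58 + 156.46 + 260.43 + 92.91 + 16.46 + 0.86 + 0.02 = 572.72
  TFR = 5 × 572.72 / 1000 = 2.8636
Rural:
  Sum of ASFRs = 75.63 + 97.33 + 76.40 + 46.97 + 21.45 + 4.58 + 0.86 = 323.22
  TFR = 5 × 323.22 / 1000 = 1.6161
Difference = 2.8636 − 1.6161 = 1.2475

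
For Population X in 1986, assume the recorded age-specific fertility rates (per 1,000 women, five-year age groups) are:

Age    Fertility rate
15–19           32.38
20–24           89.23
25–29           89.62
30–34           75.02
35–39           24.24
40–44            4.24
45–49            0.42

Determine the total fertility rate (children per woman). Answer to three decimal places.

Sum of ASFRs = 32.38 + 89.23 + 89.62 + 75.02 + 24.24 + 4.24 + 0.42 = 315.15
TFR = 5 × 315.15 / 1000 = 1.57575

1.576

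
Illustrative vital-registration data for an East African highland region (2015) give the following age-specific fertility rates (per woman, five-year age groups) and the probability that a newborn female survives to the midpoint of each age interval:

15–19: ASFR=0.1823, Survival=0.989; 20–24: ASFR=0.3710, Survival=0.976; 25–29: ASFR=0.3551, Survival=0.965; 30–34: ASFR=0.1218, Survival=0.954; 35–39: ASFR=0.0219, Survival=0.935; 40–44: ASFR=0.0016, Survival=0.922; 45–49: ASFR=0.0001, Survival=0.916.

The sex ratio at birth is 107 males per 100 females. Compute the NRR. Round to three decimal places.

2.472

Proportion female at birth = 100 / (100 + 107) = 0.48309.
Each age group contributes 5 × ASFR × survival:
  15–19: 5 × 0.1823 × 0.989 = 0.90147
  20–24: 5 × 0.3710 × 0.976 = 1.81048
  25–29: 5 × 0.3551 × 0.965 = 1.71336
  30–34: 5 × 0.1218 × 0.954 = 0.58099
  35–39: 5 × 0.0219 × 0.935 = 0.10238
  40–44: 5 × 0.0016 × 0.922 = 0.00738
  45–49: 5 × 0.0001 × 0.916 = 0.00046
Sum = 5.11652
NRR = 0.48309 × 5.11652 = 2.47174
With NRR above 1 the population is above replacement fertility.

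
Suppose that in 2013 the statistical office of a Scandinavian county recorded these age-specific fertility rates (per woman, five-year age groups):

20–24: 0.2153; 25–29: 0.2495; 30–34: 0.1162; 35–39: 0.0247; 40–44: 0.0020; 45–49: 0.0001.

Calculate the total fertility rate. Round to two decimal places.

3.04

Sum of ASFRs = 0.2153 + 0.2495 + 0.1162 + 0.0247 + 0.0020 + 0.0001 = 0.6078
TFR = 5 × 0.6078 = 3.039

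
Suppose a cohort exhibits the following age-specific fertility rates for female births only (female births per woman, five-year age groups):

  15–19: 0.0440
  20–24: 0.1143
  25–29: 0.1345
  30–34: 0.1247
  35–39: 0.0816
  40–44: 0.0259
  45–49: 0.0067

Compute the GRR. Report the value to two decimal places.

2.66

Sum of female ASFRs = 0.0440 + 0.1143 + 0.1345 + 0.1247 + 0.0816 + 0.0259 + 0.0067 = 0.5317
GRR = 5 × 0.5317 = 2.6585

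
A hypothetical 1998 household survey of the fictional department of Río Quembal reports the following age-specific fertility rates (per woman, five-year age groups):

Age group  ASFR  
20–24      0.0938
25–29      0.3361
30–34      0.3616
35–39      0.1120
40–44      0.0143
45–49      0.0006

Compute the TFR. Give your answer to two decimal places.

Sum of ASFRs = 0.0938 + 0.3361 + 0.3616 + 0.1120 + 0.0143 + 0.0006 = 0.9184
TFR = 5 × 0.9184 = 4.592

4.59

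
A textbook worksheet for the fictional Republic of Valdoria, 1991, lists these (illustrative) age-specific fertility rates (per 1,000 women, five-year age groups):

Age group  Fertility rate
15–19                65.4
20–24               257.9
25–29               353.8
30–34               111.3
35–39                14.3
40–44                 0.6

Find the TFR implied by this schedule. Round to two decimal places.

4.02

Sum of ASFRs = 65.4 + 257.9 + 353.8 + 111.3 + 14.3 + 0.6 = 803.3
TFR = 5 × 803.3 / 1000 = 4.0165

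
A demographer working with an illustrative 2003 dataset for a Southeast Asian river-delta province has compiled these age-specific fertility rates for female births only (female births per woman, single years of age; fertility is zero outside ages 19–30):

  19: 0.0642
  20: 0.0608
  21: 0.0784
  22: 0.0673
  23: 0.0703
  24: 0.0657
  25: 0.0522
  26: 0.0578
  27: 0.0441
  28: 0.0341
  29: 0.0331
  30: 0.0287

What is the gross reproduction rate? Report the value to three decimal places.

Sum of female ASFRs = 0.0642 + 0.0608 + 0.0784 + 0.0673 + 0.0703 + 0.0657 + 0.0522 + 0.0578 + 0.0441 + 0.0341 + 0.0331 + 0.0287 = 0.6567
GRR = 0.6567

0.657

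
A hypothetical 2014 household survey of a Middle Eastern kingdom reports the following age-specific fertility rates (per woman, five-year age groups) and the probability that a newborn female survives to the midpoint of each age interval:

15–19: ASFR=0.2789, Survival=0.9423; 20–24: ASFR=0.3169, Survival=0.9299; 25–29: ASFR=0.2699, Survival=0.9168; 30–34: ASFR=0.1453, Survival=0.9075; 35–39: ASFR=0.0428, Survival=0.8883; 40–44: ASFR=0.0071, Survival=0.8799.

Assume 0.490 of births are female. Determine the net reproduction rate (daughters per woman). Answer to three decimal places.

Proportion female at birth = 0.490.
Survival-weighted fertility by age (5·fₓ·Sₓ):
  15–19: 5 × 0.2789 × 0.9423 = 1.31404
  20–24: 5 × 0.3169 × 0.9299 = 1.47343
  25–29: 5 × 0.2699 × 0.9168 = 1.23722
  30–34: 5 × 0.1453 × 0.9075 = 0.65930
  35–39: 5 × 0.0428 × 0.8883 = 0.19010
  40–44: 5 × 0.0071 × 0.8799 = 0.03124
Sum = 4.90533
NRR = 0.490 × 4.90533 = 2.40361

2.404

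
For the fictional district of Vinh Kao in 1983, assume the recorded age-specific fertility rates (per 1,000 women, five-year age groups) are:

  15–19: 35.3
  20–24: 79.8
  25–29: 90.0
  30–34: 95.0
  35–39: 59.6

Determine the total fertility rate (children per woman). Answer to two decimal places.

Sum of ASFRs = 35.3 + 79.8 + 90.0 + 95.0 + 59.6 = 359.7
TFR = 5 × 359.7 / 1000 = 1.7985

1.80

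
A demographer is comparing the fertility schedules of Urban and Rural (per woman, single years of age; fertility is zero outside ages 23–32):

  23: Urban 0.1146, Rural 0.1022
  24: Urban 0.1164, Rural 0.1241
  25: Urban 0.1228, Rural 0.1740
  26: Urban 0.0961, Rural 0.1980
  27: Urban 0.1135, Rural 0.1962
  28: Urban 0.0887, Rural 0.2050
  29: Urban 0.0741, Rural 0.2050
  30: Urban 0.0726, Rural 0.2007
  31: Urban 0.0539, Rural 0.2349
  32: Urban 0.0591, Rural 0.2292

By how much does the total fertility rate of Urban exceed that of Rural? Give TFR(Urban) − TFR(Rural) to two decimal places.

-0.96

Urban:
  Sum of ASFRs = 0.1146 + 0.1164 + 0.1228 + 0.0961 + 0.1135 + 0.0887 + 0.0741 + 0.0726 + 0.0539 + 0.0591 = 0.9118
  TFR = 0.9118
Rural:
  Sum of ASFRs = 0.1022 + 0.1241 + 0.1740 + 0.1980 + 0.1962 + 0.2050 + 0.2050 + 0.2007 + 0.2349 + 0.2292 = 1.8693
  TFR = 1.8693
Difference = 0.9118 − 1.8693 = -0.9575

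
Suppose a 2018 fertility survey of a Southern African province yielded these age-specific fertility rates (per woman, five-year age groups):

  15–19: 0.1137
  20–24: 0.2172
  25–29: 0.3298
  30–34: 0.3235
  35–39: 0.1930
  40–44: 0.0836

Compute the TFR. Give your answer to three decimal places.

6.304

Sum of ASFRs = 0.1137 + 0.2172 + 0.3298 + 0.3235 + 0.1930 + 0.0836 = 1.2608
TFR = 5 × 1.2608 = 6.304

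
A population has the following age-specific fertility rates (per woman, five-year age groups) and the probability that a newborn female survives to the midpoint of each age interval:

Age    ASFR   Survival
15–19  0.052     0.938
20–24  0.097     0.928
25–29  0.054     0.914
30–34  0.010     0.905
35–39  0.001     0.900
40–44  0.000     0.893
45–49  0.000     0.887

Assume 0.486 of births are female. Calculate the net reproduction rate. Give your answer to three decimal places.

Proportion female at birth = 0.486.
Per-age-group product (5 × ASFR × survival probability):
  15–19: 5 × 0.052 × 0.938 = 0.24388
  20–24: 5 × 0.097 × 0.928 = 0.45008
  25–29: 5 × 0.054 × 0.914 = 0.24678
  30–34: 5 × 0.010 × 0.905 = 0.04525
  35–39: 5 × 0.001 × 0.900 = 0.00450
  40–44: 5 × 0.000 × 0.893 = 0.00000
  45–49: 5 × 0.000 × 0.887 = 0.00000
Sum = 0.99049
NRR = 0.486 × 0.99049 = 0.48138
With NRR below 1 the population is below replacement fertility.

0.481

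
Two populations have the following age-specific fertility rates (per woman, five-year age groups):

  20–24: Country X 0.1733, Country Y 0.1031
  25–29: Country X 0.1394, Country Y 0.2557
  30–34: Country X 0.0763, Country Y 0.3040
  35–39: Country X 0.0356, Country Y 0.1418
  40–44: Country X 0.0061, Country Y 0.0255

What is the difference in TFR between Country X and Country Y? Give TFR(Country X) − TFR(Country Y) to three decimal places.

-1.997

Country X:
  Sum of ASFRs = 0.1733 + 0.1394 + 0.0763 + 0.0356 + 0.0061 = 0.4307
  TFR = 5 × 0.4307 = 2.1535
Country Y:
  Sum of ASFRs = 0.1031 + 0.2557 + 0.3040 + 0.1418 + 0.0255 = 0.8301
  TFR = 5 × 0.8301 = 4.1505
Difference = 2.1535 − 4.1505 = -1.997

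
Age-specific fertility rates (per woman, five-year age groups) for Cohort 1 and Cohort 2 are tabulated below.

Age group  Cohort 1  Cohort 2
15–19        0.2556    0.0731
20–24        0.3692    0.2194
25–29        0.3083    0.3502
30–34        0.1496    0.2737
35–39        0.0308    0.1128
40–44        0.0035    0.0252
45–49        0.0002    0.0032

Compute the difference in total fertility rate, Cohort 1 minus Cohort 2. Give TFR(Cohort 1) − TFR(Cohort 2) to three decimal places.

0.298

Cohort 1:
  Sum of ASFRs = 0.2556 + 0.3692 + 0.3083 + 0.1496 + 0.0308 + 0.0035 + 0.0002 = 1.1172
  TFR = 5 × 1.1172 = 5.586
Cohort 2:
  Sum of ASFRs = 0.0731 + 0.2194 + 0.3502 + 0.2737 + 0.1128 + 0.0252 + 0.0032 = 1.0576
  TFR = 5 × 1.0576 = 5.288
Difference = 5.586 − 5.288 = 0.298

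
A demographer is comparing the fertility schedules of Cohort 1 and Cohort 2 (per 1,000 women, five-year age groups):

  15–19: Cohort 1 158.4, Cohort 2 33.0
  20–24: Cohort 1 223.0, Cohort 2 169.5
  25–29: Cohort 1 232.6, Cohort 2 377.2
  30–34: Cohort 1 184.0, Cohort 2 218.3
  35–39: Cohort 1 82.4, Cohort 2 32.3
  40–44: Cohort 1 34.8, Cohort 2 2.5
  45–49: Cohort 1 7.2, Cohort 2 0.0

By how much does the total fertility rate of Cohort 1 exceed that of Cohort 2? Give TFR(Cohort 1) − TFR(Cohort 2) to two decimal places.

0.45

Cohort 1:
  Sum of ASFRs = 158.4 + 223.0 + 232.6 + 184.0 + 82.4 + 34.8 + 7.2 = 922.4
  TFR = 5 × 922.4 / 1000 = 4.612
Cohort 2:
  Sum of ASFRs = 33.0 + 169.5 + 377.2 + 218.3 + 32.3 + 2.5 + 0.0 = 832.8
  TFR = 5 × 832.8 / 1000 = 4.164
Difference = 4.612 − 4.164 = 0.448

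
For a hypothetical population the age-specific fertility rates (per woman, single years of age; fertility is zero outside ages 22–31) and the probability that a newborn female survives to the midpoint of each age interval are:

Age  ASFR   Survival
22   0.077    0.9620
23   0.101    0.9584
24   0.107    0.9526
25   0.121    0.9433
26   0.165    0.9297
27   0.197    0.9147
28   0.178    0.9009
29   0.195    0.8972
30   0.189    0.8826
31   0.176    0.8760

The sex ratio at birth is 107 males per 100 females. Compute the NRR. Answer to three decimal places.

0.665

Proportion female at birth = 100 / (100 + 107) = 0.48309.
Each age group contributes 1 × ASFR × survival:
  22: 1 × 0.077 × 0.9620 = 0.07407
  23: 1 × 0.101 × 0.9584 = 0.09680
  24: 1 × 0.107 × 0.9526 = 0.10193
  25: 1 × 0.121 × 0.9433 = 0.11414
  26: 1 × 0.165 × 0.9297 = 0.15340
  27: 1 × 0.197 × 0.9147 = 0.18020
  28: 1 × 0.178 × 0.9009 = 0.16036
  29: 1 × 0.195 × 0.8972 = 0.17495
  30: 1 × 0.189 × 0.8826 = 0.16681
  31: 1 × 0.176 × 0.8760 = 0.15418
Sum = 1.37684
NRR = 0.48309 × 1.37684 = 0.66514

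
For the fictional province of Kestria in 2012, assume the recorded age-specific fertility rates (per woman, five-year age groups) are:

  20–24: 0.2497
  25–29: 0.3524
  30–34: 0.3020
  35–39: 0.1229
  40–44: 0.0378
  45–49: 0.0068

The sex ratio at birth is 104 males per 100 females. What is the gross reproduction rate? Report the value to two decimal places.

Proportion female at birth = 100 / (100 + 104) = 0.49020.
Sum of ASFRs = 0.2497 + 0.3524 + 0.3020 + 0.1229 + 0.0378 + 0.0068 = 1.0716
TFR = 5 × 1.0716 = 5.358
GRR = 0.49020 × 5.358 = 2.62649

2.63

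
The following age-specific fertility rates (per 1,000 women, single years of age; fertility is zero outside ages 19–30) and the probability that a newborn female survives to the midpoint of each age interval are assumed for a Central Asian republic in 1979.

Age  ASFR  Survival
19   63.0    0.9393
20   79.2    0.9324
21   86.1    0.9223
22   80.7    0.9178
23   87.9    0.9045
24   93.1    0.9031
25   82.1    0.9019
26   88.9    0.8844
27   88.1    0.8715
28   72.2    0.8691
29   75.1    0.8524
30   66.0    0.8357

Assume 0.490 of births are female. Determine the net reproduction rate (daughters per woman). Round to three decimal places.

Proportion female at birth = 0.490.
Per-age-group product (1 × ASFR × survival probability):
  19: 1 × 63.0/1000 × 0.9393 = 0.05918
  20: 1 × 79.2/1000 × 0.9324 = 0.07385
  21: 1 × 86.1/1000 × 0.9223 = 0.07941
  22: 1 × 80.7/1000 × 0.9178 = 0.07407
  23: 1 × 87.9/1000 × 0.9045 = 0.07951
  24: 1 × 93.1/1000 × 0.9031 = 0.08408
  25: 1 × 82.1/1000 × 0.9019 = 0.07405
  26: 1 × 88.9/1000 × 0.8844 = 0.07862
  27: 1 × 88.1/1000 × 0.8715 = 0.07678
  28: 1 × 72.2/1000 × 0.8691 = 0.06275
  29: 1 × 75.1/1000 × 0.8524 = 0.06402
  30: 1 × 66.0/1000 × 0.8357 = 0.05516
Sum = 0.86148
NRR = 0.490 × 0.86148 = 0.42213
With NRR below 1 the population is below replacement fertility.

0.422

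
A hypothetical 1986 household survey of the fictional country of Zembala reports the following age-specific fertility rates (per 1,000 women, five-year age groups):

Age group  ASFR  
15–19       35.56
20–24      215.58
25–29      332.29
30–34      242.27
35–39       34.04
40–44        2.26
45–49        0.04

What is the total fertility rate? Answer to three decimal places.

4.310

Sum of ASFRs = 35.56 + 215.58 + 332.29 + 242.27 + 34.04 + 2.26 + 0.04 = 862.04
TFR = 5 × 862.04 / 1000 = 4.3102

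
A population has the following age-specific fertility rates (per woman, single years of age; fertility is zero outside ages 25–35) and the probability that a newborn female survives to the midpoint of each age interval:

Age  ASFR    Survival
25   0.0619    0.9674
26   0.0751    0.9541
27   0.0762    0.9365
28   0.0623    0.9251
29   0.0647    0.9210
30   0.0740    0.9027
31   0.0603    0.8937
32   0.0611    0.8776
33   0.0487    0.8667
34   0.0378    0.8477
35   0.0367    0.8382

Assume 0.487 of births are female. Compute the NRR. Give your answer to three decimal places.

Proportion female at birth = 0.487.
Each age group contributes 1 × ASFR × survival:
  25: 1 × 0.0619 × 0.9674 = 0.05988
  26: 1 × 0.0751 × 0.9541 = 0.07165
  27: 1 × 0.0762 × 0.9365 = 0.07136
  28: 1 × 0.0623 × 0.9251 = 0.05763
  29: 1 × 0.0647 × 0.9210 = 0.05959
  30: 1 × 0.0740 × 0.9027 = 0.06680
  31: 1 × 0.0603 × 0.8937 = 0.05389
  32: 1 × 0.0611 × 0.8776 = 0.05362
  33: 1 × 0.0487 × 0.8667 = 0.04221
  34: 1 × 0.0378 × 0.8477 = 0.03204
  35: 1 × 0.0367 × 0.8382 = 0.03076
Sum = 0.59943
NRR = 0.487 × 0.59943 = 0.29192
NRR < 1, so the cohort does not fully replace itself.

0.292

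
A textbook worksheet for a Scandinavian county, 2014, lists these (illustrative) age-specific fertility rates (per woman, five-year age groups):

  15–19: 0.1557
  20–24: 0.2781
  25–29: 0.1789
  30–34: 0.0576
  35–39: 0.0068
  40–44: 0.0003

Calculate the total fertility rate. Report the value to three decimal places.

3.387

Sum of ASFRs = 0.1557 + 0.2781 + 0.1789 + 0.0576 + 0.0068 + 0.0003 = 0.6774
TFR = 5 × 0.6774 = 3.387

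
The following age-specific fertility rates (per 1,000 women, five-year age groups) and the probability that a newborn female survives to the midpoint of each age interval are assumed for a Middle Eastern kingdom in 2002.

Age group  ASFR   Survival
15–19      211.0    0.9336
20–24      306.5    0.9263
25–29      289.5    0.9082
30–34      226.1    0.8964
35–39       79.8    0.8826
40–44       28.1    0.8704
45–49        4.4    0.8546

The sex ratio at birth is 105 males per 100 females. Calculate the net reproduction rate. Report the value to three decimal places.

2.549

Proportion female at birth = 100 / (100 + 105) = 0.48780.
Survival-weighted fertility by age (5·fₓ·Sₓ):
  15–19: 5 × 211.0/1000 × 0.9336 = 0.98495
  20–24: 5 × 306.5/1000 × 0.9263 = 1.41955
  25–29: 5 × 289.5/1000 × 0.9082 = 1.31462
  30–34: 5 × 226.1/1000 × 0.8964 = 1.01338
  35–39: 5 × 79.8/1000 × 0.8826 = 0.35216
  40–44: 5 × 28.1/1000 × 0.8704 = 0.12229
  45–49: 5 × 4.4/1000 × 0.8546 = 0.01880
Sum = 5.22575
NRR = 0.48780 × 5.22575 = 2.54912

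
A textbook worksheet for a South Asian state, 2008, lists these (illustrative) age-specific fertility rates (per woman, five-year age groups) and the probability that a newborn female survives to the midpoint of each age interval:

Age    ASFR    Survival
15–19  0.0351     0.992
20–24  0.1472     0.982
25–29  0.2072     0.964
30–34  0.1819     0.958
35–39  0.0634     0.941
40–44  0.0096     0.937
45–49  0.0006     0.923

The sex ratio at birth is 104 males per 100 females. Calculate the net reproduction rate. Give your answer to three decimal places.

Proportion female at birth = 100 / (100 + 104) = 0.49020.
Per-age-group product (5 × ASFR × survival probability):
  15–19: 5 × 0.0351 × 0.992 = 0.17410
  20–24: 5 × 0.1472 × 0.982 = 0.72275
  25–29: 5 × 0.2072 × 0.964 = 0.99870
  30–34: 5 × 0.1819 × 0.958 = 0.87130
  35–39: 5 × 0.0634 × 0.941 = 0.29830
  40–44: 5 × 0.0096 × 0.937 = 0.04498
  45–49: 5 × 0.0006 × 0.923 = 0.00277
Sum = 3.11290
NRR = 0.49020 × 3.11290 = 1.52594
An NRR exceeding 1 indicates intrinsic growth under these rates.

1.526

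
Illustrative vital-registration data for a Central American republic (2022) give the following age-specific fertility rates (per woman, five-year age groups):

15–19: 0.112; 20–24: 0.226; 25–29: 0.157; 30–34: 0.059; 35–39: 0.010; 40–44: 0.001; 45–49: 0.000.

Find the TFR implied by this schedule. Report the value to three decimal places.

Sum of ASFRs = 0.112 + 0.226 + 0.157 + 0.059 + 0.010 + 0.001 + 0.000 = 0.565
TFR = 5 × 0.565 = 2.825

2.825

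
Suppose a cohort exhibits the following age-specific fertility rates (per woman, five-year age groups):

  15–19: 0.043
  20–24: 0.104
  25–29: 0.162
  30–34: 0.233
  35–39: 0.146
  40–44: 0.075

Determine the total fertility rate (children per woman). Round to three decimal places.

3.815

Sum of ASFRs = 0.043 + 0.104 + 0.162 + 0.233 + 0.146 + 0.075 = 0.763
TFR = 5 × 0.763 = 3.815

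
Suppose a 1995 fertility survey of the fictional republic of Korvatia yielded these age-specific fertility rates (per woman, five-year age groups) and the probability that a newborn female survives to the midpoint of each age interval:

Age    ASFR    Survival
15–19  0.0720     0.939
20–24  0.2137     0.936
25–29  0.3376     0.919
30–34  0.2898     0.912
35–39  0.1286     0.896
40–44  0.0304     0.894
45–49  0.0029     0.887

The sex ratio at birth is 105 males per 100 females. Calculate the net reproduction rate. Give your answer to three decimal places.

2.408

Proportion female at birth = 100 / (100 + 105) = 0.48780.
Each age group contributes 5 × ASFR × survival:
  15–19: 5 × 0.0720 × 0.939 = 0.33804
  20–24: 5 × 0.2137 × 0.936 = 1.00012
  25–29: 5 × 0.3376 × 0.919 = 1.55127
  30–34: 5 × 0.2898 × 0.912 = 1.32149
  35–39: 5 × 0.1286 × 0.896 = 0.57613
  40–44: 5 × 0.0304 × 0.894 = 0.13589
  45–49: 5 × 0.0029 × 0.887 = 0.01286
Sum = 4.93580
NRR = 0.48780 × 4.93580 = 2.40768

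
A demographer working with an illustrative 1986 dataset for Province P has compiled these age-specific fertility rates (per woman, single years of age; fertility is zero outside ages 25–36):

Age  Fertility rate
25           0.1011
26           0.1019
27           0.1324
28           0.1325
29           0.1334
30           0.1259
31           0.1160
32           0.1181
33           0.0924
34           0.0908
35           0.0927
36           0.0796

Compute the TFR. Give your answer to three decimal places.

1.317

Sum of ASFRs = 0.1011 + 0.1019 + 0.1324 + 0.1325 + 0.1334 + 0.1259 + 0.1160 + 0.1181 + 0.0924 + 0.0908 + 0.0927 + 0.0796 = 1.3168
TFR = 1.3168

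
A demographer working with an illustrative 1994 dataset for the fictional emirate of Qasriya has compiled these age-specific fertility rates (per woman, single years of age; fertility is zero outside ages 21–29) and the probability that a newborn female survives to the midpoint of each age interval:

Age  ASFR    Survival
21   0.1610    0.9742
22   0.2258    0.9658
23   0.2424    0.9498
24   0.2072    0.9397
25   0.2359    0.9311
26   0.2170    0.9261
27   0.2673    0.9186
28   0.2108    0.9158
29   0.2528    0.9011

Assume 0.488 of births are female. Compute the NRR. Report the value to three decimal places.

Proportion female at birth = 0.488.
Survival-weighted fertility by age (1·fₓ·Sₓ):
  21: 1 × 0.1610 × 0.9742 = 0.15685
  22: 1 × 0.2258 × 0.9658 = 0.21808
  23: 1 × 0.2424 × 0.9498 = 0.23023
  24: 1 × 0.2072 × 0.9397 = 0.19471
  25: 1 × 0.2359 × 0.9311 = 0.21965
  26: 1 × 0.2170 × 0.9261 = 0.20096
  27: 1 × 0.2673 × 0.9186 = 0.24554
  28: 1 × 0.2108 × 0.9158 = 0.19305
  29: 1 × 0.2528 × 0.9011 = 0.22780
Sum = 1.88687
NRR = 0.488 × 1.88687 = 0.92079

0.921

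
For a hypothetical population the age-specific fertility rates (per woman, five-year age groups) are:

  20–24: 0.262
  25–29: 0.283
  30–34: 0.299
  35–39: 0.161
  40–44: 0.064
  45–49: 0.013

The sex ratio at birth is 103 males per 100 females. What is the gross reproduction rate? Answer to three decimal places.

2.665

Proportion female at birth = 100 / (100 + 103) = 0.49261.
Sum of ASFRs = 0.262 + 0.283 + 0.299 + 0.161 + 0.064 + 0.013 = 1.082
TFR = 5 × 1.082 = 5.41
GRR = 0.49261 × 5.41 = 2.66502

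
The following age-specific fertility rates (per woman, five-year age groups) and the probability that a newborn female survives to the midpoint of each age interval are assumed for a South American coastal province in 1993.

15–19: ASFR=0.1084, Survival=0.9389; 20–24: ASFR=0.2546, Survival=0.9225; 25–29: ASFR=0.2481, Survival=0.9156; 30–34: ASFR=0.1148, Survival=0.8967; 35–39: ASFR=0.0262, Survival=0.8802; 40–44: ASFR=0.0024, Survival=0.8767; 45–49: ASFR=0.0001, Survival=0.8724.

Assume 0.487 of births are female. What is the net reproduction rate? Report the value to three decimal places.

Proportion female at birth = 0.487.
Each age group contributes 5 × ASFR × survival:
  15–19: 5 × 0.1084 × 0.9389 = 0.50888
  20–24: 5 × 0.2546 × 0.9225 = 1.17434
  25–29: 5 × 0.2481 × 0.9156 = 1.13580
  30–34: 5 × 0.1148 × 0.8967 = 0.51471
  35–39: 5 × 0.0262 × 0.8802 = 0.11531
  40–44: 5 × 0.0024 × 0.8767 = 0.01052
  45–49: 5 × 0.0001 × 0.8724 = 0.00044
Sum = 3.46000
NRR = 0.487 × 3.46000 = 1.68502
An NRR exceeding 1 indicates intrinsic growth under these rates.

1.685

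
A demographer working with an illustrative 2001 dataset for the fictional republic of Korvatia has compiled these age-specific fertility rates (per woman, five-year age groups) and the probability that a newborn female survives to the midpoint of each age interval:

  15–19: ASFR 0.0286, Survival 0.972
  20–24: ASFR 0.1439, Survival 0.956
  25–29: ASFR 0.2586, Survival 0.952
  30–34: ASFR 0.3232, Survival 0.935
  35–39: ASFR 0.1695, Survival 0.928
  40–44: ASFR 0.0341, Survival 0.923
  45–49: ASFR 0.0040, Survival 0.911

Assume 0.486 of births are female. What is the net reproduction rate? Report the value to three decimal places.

Proportion female at birth = 0.486.
Weighting each age-specific rate by interval width and survival:
  15–19: 5 × 0.0286 × 0.972 = 0.13900
  20–24: 5 × 0.1439 × 0.956 = 0.68784
  25–29: 5 × 0.2586 × 0.952 = 1.23094
  30–34: 5 × 0.3232 × 0.935 = 1.51096
  35–39: 5 × 0.1695 × 0.928 = 0.78648
  40–44: 5 × 0.0341 × 0.923 = 0.15737
  45–49: 5 × 0.0040 × 0.911 = 0.01822
Sum = 4.53081
NRR = 0.486 × 4.53081 = 2.20197

2.202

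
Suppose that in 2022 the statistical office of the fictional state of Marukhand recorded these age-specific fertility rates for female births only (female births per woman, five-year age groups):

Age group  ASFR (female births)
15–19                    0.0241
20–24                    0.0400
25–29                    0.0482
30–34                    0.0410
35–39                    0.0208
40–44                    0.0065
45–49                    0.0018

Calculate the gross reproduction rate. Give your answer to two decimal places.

Sum of female ASFRs = 0.0241 + 0.0400 + 0.0482 + 0.0410 + 0.0208 + 0.0065 + 0.0018 = 0.1824
GRR = 5 × 0.1824 = 0.912

0.91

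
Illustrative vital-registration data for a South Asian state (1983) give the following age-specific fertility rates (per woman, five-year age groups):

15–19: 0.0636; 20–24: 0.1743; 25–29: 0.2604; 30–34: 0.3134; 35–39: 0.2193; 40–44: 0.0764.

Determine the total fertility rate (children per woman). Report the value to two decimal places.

5.54

Sum of ASFRs = 0.0636 + 0.1743 + 0.2604 + 0.3134 + 0.2193 + 0.0764 = 1.1074
TFR = 5 × 1.1074 = 5.537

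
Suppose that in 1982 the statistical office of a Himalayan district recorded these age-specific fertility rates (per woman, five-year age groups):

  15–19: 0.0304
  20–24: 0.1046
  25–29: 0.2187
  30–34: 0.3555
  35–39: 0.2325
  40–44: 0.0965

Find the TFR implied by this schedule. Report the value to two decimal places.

Sum of ASFRs = 0.0304 + 0.1046 + 0.2187 + 0.3555 + 0.2325 + 0.0965 = 1.0382
TFR = 5 × 1.0382 = 5.191

5.19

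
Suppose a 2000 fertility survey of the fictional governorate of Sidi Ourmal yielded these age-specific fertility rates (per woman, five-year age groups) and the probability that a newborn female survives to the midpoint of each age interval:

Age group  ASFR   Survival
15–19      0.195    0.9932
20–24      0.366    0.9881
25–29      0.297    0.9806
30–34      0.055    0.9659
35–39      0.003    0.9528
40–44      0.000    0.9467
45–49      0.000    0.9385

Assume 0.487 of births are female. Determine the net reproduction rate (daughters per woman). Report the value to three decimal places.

Proportion female at birth = 0.487.
Per-age-group product (5 × ASFR × survival probability):
  15–19: 5 × 0.195 × 0.9932 = 0.96837
  20–24: 5 × 0.366 × 0.9881 = 1.80822
  25–29: 5 × 0.297 × 0.9806 = 1.45619
  30–34: 5 × 0.055 × 0.9659 = 0.26562
  35–39: 5 × 0.003 × 0.9528 = 0.01429
  40–44: 5 × 0.000 × 0.9467 = 0.00000
  45–49: 5 × 0.000 × 0.9385 = 0.00000
Sum = 4.51269
NRR = 0.487 × 4.51269 = 2.19768

2.198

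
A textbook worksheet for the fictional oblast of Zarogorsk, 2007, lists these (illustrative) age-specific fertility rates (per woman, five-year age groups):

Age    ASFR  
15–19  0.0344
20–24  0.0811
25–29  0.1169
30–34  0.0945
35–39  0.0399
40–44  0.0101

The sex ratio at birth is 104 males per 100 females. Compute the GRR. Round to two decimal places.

0.92

Proportion female at birth = 100 / (100 + 104) = 0.49020.
Sum of ASFRs = 0.0344 + 0.0811 + 0.1169 + 0.0945 + 0.0399 + 0.0101 = 0.3769
TFR = 5 × 0.3769 = 1.8845
GRR = 0.49020 × 1.8845 = 0.92378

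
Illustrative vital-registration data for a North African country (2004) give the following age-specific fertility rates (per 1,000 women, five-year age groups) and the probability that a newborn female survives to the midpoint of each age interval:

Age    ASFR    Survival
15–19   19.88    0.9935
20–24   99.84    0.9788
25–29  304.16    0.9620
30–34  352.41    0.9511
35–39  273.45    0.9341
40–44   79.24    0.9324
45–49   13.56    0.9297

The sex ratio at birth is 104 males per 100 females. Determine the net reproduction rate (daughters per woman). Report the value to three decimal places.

Proportion female at birth = 100 / (100 + 104) = 0.49020.
Weighting each age-specific rate by interval width and survival:
  15–19: 5 × 19.88/1000 × 0.9935 = 0.09875
  20–24: 5 × 99.84/1000 × 0.9788 = 0.48862
  25–29: 5 × 304.16/1000 × 0.9620 = 1.46301
  30–34: 5 × 352.41/1000 × 0.9511 = 1.67589
  35–39: 5 × 273.45/1000 × 0.9341 = 1.27715
  40–44: 5 × 79.24/1000 × 0.9324 = 0.36942
  45–49: 5 × 13.56/1000 × 0.9297 = 0.06303
Sum = 5.43587
NRR = 0.49020 × 5.43587 = 2.66466
An NRR exceeding 1 indicates intrinsic growth under these rates.

2.665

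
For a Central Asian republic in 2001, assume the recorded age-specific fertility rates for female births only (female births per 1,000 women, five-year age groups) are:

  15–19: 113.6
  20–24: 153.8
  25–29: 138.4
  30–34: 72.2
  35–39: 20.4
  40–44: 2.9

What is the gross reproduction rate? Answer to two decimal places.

Sum of female ASFRs = 113.6 + 153.8 + 138.4 + 72.2 + 20.4 + 2.9 = 501.3
GRR = 5 × 501.3 / 1000 = 2.5065

2.51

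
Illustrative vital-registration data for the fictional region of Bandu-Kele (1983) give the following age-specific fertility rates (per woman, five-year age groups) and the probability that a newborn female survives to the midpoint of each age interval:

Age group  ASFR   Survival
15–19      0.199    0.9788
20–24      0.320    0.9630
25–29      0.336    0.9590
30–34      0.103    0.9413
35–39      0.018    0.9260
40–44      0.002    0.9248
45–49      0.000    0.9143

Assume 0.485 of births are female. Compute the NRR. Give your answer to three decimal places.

2.281

Proportion female at birth = 0.485.
Per-age-group product (5 × ASFR × survival probability):
  15–19: 5 × 0.199 × 0.9788 = 0.97391
  20–24: 5 × 0.320 × 0.9630 = 1.54080
  25–29: 5 × 0.336 × 0.9590 = 1.61112
  30–34: 5 × 0.103 × 0.9413 = 0.48477
  35–39: 5 × 0.018 × 0.9260 = 0.08334
  40–44: 5 × 0.002 × 0.9248 = 0.00925
  45–49: 5 × 0.000 × 0.9143 = 0.00000
Sum = 4.70319
NRR = 0.485 × 4.70319 = 2.28105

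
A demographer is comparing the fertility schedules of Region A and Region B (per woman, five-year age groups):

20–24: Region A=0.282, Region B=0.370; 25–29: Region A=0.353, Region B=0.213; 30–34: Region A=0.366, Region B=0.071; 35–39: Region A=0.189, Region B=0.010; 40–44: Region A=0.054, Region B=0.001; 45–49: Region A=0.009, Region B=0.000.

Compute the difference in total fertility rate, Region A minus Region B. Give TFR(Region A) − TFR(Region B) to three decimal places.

Region A:
  Sum of ASFRs = 0.282 + 0.353 + 0.366 + 0.189 + 0.054 + 0.009 = 1.253
  TFR = 5 × 1.253 = 6.265
Region B:
  Sum of ASFRs = 0.370 + 0.213 + 0.071 + 0.010 + 0.001 + 0.000 = 0.665
  TFR = 5 × 0.665 = 3.325
Difference = 6.265 − 3.325 = 2.94

2.940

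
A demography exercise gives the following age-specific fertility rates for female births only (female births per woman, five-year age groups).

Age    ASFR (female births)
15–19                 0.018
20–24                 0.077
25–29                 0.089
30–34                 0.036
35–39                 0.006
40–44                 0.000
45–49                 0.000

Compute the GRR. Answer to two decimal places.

Sum of female ASFRs = 0.018 + 0.077 + 0.089 + 0.036 + 0.006 + 0.000 + 0.000 = 0.226
GRR = 5 × 0.226 = 1.13

1.13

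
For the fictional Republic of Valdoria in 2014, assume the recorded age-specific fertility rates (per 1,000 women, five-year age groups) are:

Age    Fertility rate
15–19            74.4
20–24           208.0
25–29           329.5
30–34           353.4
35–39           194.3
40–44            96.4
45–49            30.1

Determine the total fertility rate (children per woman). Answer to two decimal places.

6.43

Sum of ASFRs = 74.4 + 208.0 + 329.5 + 353.4 + 194.3 + 96.4 + 30.1 = 1286.1
TFR = 5 × 1286.1 / 1000 = 6.4305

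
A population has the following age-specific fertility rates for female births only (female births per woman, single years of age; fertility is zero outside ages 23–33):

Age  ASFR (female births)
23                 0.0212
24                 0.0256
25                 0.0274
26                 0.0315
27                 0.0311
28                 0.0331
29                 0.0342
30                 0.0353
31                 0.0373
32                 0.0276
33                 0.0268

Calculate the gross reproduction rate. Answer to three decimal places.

Sum of female ASFRs = 0.0212 + 0.0256 + 0.0274 + 0.0315 + 0.0311 + 0.0331 + 0.0342 + 0.0353 + 0.0373 + 0.0276 + 0.0268 = 0.3311
GRR = 0.3311

0.331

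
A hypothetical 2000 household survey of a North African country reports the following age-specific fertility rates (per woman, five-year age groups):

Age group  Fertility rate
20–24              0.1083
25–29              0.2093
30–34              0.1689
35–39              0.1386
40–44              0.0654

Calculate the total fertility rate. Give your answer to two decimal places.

Sum of ASFRs = 0.1083 + 0.2093 + 0.1689 + 0.1386 + 0.0654 = 0.6905
TFR = 5 × 0.6905 = 3.4525

3.45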